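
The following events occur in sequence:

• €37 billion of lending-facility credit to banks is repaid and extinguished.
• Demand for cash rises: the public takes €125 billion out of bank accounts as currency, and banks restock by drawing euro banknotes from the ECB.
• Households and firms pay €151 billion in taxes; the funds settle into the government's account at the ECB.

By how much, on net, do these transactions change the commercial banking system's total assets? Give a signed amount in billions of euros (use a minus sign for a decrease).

ECB balance sheet:
  Assets:      Loans to banks −€37B
  Liabilities: Bank reserves −€313B, Currency in circulation +€125B, Government deposits +€151B
Commercial banking system:
  Assets:      Reserves at CB −€313B
  Liabilities: Checkable deposits −€276B, Borrowings from CB −€37B
Change in total bank assets = -€313 billion.

-€313 billion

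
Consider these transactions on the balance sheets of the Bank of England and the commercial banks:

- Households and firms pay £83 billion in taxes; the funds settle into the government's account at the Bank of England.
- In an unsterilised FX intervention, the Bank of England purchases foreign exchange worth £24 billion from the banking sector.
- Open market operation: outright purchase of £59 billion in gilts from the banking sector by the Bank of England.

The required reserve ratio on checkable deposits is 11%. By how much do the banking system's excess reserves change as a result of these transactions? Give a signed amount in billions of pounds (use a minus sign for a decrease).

Government account inflow £83 billion: reserves −£83B, deposits −£83B.
FX purchase £24 billion: reserves +£24B, deposits 0.
OMO purchase (from banks) £59 billion: reserves +£59B, deposits 0.
Totals: Δreserves = 0, Δdeposits = −£83B.
Δrequired reserves = 11% × −£83B = −£9.13B.
Δexcess reserves = Δreserves − Δrequired = 0 − (−£9.13B) = +£9.13 billion.

+£9.13 billion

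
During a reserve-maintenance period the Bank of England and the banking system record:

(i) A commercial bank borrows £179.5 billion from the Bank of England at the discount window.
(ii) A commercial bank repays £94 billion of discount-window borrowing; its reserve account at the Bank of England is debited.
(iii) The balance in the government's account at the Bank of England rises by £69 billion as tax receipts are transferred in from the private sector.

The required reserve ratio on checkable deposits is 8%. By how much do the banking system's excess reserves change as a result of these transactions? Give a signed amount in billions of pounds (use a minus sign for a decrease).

+£22.02 billion

Discount-window loan £179.5 billion: reserves +£179.5B, deposits 0.
Discount-window repayment £94 billion: reserves −£94B, deposits 0.
Government account inflow £69 billion: reserves −£69B, deposits −£69B.
Totals: Δreserves = +£16.5B, Δdeposits = −£69B.
Δrequired reserves = 8% × −£69B = −£5.52B.
Δexcess reserves = Δreserves − Δrequired = +£16.5B − (−£5.52B) = +£22.02 billion.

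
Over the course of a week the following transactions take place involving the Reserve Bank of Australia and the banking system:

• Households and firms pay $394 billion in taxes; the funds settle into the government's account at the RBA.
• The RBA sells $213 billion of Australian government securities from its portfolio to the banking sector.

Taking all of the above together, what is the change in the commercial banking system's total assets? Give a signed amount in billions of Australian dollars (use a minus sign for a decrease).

-$394 billion

RBA balance sheet:
  Assets:      Securities −$213B
  Liabilities: Bank reserves −$607B, Government deposits +$394B
Commercial banking system:
  Assets:      Reserves at CB −$607B, Securities +$213B
  Liabilities: Checkable deposits −$394B
Change in total bank assets = -$394 billion.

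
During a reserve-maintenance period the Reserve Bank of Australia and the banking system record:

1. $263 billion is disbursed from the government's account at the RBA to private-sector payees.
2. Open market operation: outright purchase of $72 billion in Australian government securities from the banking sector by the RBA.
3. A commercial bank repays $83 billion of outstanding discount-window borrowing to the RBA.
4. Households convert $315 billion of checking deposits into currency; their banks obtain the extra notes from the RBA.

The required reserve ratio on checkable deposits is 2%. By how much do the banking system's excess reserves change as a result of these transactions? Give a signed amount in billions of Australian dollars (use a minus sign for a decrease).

-$61.96 billion

Government spending $263 billion: reserves +$263B, deposits +$263B.
OMO purchase (from banks) $72 billion: reserves +$72B, deposits 0.
Discount-window repayment $83 billion: reserves −$83B, deposits 0.
Currency withdrawal $315 billion: reserves −$315B, deposits −$315B.
Totals: Δreserves = −$63B, Δdeposits = −$52B.
Δrequired reserves = 2% × −$52B = −$1.04B.
Δexcess reserves = Δreserves − Δrequired = −$63B − (−$1.04B) = -$61.96 billion.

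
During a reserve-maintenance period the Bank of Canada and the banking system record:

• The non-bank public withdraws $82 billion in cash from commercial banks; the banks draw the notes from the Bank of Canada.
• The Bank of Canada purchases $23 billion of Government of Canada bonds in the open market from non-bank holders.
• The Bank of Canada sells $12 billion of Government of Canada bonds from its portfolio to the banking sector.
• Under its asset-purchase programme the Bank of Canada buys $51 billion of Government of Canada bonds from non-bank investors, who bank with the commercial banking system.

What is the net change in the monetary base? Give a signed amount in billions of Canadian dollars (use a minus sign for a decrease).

+$62 billion

Currency withdrawal $82 billion: just a shift between currency and reserves — both are base money → 0.
Asset purchase (from non-banks) $23 billion: Bank of Canada balance sheet expands → +$23B.
OMO sale (to banks) $12 billion: Bank of Canada balance sheet contracts → −$12B.
Asset purchase (from non-banks) $51 billion: Bank of Canada balance sheet expands → +$51B.
Net: 0 + 23 − 12 + 51 = +$62 billion.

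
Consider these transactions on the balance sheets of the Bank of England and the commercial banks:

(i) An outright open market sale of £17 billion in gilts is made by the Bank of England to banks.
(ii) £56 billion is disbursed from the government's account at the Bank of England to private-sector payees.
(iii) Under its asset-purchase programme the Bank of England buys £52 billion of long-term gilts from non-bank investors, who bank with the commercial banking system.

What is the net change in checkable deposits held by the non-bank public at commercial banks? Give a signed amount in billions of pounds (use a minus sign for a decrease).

OMO sale (to banks) £17 billion: the counterparty is a bank, so public deposits are unchanged → 0.
Government spending £56 billion: non-bank counterparties' bank balances rise → +£56B.
Asset purchase (from non-banks) £52 billion: non-bank counterparties' bank balances rise → +£52B.
Net: 0 + 56 + 52 = +£108 billion.

+£108 billion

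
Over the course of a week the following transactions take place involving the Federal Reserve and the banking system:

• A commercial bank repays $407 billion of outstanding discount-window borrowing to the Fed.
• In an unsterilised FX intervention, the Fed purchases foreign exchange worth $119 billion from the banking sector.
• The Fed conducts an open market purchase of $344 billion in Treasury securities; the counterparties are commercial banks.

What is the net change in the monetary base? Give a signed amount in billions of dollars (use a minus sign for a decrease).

+$56 billion

Fed balance sheet:
  Assets:      Securities +$344B, Loans to banks −$407B, Foreign assets +$119B
  Liabilities: Bank reserves +$56B
Monetary base = currency + reserves: 0 + (+$56B) = +$56 billion.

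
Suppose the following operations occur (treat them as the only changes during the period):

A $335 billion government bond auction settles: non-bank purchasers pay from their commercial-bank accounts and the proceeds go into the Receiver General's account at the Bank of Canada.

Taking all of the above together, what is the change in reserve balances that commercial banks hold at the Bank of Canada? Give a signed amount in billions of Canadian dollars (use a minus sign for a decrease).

Government account inflow $335 billion: funds move from bank reserves into the government account → −$335B.

-$335 billion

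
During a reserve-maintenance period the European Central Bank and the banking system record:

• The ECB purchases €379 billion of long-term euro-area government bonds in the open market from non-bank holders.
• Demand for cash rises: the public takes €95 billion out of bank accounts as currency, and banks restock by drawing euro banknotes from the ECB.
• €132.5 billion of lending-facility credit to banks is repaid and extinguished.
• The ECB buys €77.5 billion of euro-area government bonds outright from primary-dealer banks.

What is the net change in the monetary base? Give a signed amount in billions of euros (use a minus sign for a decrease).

ECB balance sheet:
  Assets:      Securities +€456.5B, Loans to banks −€132.5B
  Liabilities: Bank reserves +€229B, Currency in circulation +€95B
Commercial banking system:
  Assets:      Reserves at CB +€229B, Securities −€77.5B
  Liabilities: Checkable deposits +€284B, Borrowings from CB −€132.5B
Monetary base = currency + reserves: +€95B + (+€229B) = +€324 billion.

+€324 billion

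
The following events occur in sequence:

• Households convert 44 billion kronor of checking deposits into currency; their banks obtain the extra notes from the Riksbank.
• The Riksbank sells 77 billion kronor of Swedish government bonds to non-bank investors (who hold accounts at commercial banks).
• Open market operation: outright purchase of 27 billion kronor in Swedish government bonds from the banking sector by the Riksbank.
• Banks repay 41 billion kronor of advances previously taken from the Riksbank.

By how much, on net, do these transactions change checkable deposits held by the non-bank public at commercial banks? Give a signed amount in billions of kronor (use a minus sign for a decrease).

-121 billion

Riksbank balance sheet:
  Assets:      Securities −50B, Loans to banks −41B
  Liabilities: Bank reserves −135B, Currency in circulation +44B
Commercial banking system:
  Assets:      Reserves at CB −135B, Securities −27B
  Liabilities: Checkable deposits −121B, Borrowings from CB −41B
So the change in checkable deposits held by the non-bank public at commercial banks is -121 billion.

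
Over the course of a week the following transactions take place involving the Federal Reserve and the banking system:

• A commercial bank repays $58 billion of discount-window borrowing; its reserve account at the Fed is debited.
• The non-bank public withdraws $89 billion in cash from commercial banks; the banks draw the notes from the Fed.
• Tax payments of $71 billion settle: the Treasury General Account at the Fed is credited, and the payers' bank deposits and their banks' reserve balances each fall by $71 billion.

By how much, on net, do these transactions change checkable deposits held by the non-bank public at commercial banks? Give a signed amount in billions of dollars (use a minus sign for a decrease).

Discount-window repayment $58 billion: the counterparty is a bank, so public deposits are unchanged → 0.
Currency withdrawal $89 billion: non-bank counterparties' bank balances fall → −$89B.
Government account inflow $71 billion: non-bank counterparties' bank balances fall → −$71B.
Net: 0 − 89 − 71 = -$160 billion.

-$160 billion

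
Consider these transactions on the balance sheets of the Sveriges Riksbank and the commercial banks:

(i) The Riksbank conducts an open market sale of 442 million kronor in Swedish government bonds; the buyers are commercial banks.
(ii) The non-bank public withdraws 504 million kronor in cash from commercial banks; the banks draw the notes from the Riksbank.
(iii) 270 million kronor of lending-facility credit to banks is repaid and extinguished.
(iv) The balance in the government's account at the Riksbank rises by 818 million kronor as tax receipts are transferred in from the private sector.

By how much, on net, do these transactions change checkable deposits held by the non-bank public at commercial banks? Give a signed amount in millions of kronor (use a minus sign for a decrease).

OMO sale (to banks) 442 million kronor: the counterparty is a bank, so public deposits are unchanged → 0.
Currency withdrawal 504 million kronor: non-bank counterparties' bank balances fall → −504M.
Discount-window repayment 270 million kronor: the counterparty is a bank, so public deposits are unchanged → 0.
Government account inflow 818 million kronor: non-bank counterparties' bank balances fall → −818M.
Net: 0 − 504 + 0 − 818 = -1322 million.

-1322 million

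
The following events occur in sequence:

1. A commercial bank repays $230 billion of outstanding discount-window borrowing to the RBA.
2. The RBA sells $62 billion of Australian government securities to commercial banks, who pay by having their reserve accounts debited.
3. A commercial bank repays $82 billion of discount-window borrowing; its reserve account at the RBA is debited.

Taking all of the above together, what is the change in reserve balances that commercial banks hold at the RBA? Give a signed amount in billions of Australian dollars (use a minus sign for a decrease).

-$374 billion

RBA balance sheet:
  Assets:      Securities −$62B, Loans to banks −$312B
  Liabilities: Bank reserves −$374B
So the change in reserve balances that commercial banks hold at the RBA is -$374 billion.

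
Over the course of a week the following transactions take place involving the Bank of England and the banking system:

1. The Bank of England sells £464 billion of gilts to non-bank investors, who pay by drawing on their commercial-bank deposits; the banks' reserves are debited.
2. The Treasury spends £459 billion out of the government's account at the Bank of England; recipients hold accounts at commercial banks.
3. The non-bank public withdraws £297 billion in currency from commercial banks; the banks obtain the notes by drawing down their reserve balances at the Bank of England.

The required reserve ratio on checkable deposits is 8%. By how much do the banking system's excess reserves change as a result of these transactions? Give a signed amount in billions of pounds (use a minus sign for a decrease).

Asset sale (to non-banks) £464 billion: reserves −£464B, deposits −£464B.
Government spending £459 billion: reserves +£459B, deposits +£459B.
Currency withdrawal £297 billion: reserves −£297B, deposits −£297B.
Totals: Δreserves = −£302B, Δdeposits = −£302B.
Δrequired reserves = 8% × −£302B = −£24.16B.
Δexcess reserves = Δreserves − Δrequired = −£302B − (−£24.16B) = -£277.84 billion.

-£277.84 billion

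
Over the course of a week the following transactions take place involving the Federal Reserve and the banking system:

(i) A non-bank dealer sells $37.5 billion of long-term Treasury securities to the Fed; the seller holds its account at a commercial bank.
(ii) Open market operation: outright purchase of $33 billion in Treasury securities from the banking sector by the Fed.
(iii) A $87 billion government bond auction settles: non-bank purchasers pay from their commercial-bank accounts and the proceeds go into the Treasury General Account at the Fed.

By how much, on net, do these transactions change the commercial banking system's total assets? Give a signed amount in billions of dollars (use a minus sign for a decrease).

Asset purchase (from non-banks) $37.5 billion: bank balance sheets expand → +$37.5B.
OMO purchase (from banks) $33 billion: just an asset swap on bank balance sheets → 0.
Government account inflow $87 billion: bank balance sheets shrink → −$87B.
Net: 37.5 + 0 − 87 = -$49.5 billion.

-$49.5 billion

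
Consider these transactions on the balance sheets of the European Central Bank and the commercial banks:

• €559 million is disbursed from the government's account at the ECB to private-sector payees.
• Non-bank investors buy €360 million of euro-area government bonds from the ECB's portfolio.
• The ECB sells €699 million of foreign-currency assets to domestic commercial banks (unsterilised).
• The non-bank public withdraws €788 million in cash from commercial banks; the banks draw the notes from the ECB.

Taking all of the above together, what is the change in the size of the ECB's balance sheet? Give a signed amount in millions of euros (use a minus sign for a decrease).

Government spending €559 million: only the composition of liabilities changes → 0.
Asset sale (to non-banks) €360 million: an ECB asset is shed → −€360M.
FX sale €699 million: an ECB asset is shed → −€699M.
Currency withdrawal €788 million: only the composition of liabilities changes → 0.
Net: 0 − 360 − 699 + 0 = -€1059 million.

-€1059 million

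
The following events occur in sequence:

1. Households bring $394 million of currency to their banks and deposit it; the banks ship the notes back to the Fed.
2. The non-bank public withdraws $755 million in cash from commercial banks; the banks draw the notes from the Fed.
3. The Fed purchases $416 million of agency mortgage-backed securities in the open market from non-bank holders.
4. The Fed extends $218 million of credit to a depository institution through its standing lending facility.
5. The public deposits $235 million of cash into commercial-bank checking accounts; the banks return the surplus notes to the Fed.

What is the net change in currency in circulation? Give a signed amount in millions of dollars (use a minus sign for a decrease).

Currency deposit $394 million: notes return to the central bank → −$394M.
Currency withdrawal $755 million: notes leave the central bank → +$755M.
Asset purchase (from non-banks) $416 million: no currency enters or leaves circulation → 0.
Discount-window loan $218 million: no currency enters or leaves circulation → 0.
Currency deposit $235 million: notes return to the central bank → −$235M.
Net: −394 + 755 + 0 + 0 − 235 = +$126 million.

+$126 million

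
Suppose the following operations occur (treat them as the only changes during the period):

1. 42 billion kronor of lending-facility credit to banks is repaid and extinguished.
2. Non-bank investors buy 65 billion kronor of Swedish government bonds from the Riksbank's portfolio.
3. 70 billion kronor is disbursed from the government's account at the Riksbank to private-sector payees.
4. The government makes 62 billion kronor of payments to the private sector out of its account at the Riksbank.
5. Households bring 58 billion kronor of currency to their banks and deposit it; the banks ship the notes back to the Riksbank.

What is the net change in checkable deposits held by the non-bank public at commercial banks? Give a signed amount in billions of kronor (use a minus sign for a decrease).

+125 billion

Discount-window repayment 42 billion kronor: the counterparty is a bank, so public deposits are unchanged → 0.
Asset sale (to non-banks) 65 billion kronor: non-bank counterparties' bank balances fall → −65B.
Government spending 70 billion kronor: non-bank counterparties' bank balances rise → +70B.
Government spending 62 billion kronor: non-bank counterparties' bank balances rise → +62B.
Currency deposit 58 billion kronor: non-bank counterparties' bank balances rise → +58B.
Net: 0 − 65 + 70 + 62 + 58 = +125 billion.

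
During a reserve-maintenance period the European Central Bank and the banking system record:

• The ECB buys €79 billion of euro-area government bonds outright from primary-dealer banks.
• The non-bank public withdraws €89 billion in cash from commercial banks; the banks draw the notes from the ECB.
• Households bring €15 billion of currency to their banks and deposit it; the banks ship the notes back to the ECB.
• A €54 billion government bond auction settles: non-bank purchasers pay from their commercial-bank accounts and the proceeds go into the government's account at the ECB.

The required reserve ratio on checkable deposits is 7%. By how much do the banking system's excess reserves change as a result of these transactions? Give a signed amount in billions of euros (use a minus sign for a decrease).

-€40.04 billion

OMO purchase (from banks) €79 billion: reserves +€79B, deposits 0.
Currency withdrawal €89 billion: reserves −€89B, deposits −€89B.
Currency deposit €15 billion: reserves +€15B, deposits +€15B.
Government account inflow €54 billion: reserves −€54B, deposits −€54B.
Totals: Δreserves = −€49B, Δdeposits = −€128B.
Δrequired reserves = 7% × −€128B = −€8.96B.
Δexcess reserves = Δreserves − Δrequired = −€49B − (−€8.96B) = -€40.04 billion.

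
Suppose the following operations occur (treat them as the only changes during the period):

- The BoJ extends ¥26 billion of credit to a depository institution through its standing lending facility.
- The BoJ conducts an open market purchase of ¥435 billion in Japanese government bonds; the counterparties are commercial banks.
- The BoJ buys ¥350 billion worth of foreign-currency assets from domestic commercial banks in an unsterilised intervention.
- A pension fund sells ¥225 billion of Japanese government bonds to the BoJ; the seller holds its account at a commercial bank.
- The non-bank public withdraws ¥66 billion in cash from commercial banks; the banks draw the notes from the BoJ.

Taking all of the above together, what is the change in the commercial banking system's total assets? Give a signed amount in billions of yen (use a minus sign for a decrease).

+¥185 billion

Discount-window loan ¥26 billion: bank balance sheets expand → +¥26B.
OMO purchase (from banks) ¥435 billion: just an asset swap on bank balance sheets → 0.
FX purchase ¥350 billion: just an asset swap on bank balance sheets → 0.
Asset purchase (from non-banks) ¥225 billion: bank balance sheets expand → +¥225B.
Currency withdrawal ¥66 billion: bank balance sheets shrink → −¥66B.
Net: 26 + 0 + 0 + 225 − 66 = +¥185 billion.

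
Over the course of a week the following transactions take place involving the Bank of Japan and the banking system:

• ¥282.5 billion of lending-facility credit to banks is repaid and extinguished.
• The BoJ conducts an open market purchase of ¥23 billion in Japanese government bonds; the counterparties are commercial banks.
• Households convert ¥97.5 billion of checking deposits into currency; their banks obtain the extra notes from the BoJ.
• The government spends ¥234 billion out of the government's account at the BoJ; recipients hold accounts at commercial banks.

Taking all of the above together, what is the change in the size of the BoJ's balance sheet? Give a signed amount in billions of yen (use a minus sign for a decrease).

Discount-window repayment ¥282.5 billion: a BoJ asset is shed → −¥282.5B.
OMO purchase (from banks) ¥23 billion: a BoJ asset is acquired → +¥23B.
Currency withdrawal ¥97.5 billion: only the composition of liabilities changes → 0.
Government spending ¥234 billion: only the composition of liabilities changes → 0.
Net: −282.5 + 23 + 0 + 0 = -¥259.5 billion.

-¥259.5 billion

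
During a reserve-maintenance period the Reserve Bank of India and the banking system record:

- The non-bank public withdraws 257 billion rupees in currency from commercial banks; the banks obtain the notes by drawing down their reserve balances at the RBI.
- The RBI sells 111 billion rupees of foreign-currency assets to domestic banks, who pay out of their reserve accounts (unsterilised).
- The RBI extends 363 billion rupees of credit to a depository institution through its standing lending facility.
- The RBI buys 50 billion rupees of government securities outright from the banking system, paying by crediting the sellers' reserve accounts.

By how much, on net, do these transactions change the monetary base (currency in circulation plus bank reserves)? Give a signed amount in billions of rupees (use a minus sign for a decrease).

+302 billion

Currency withdrawal 257 billion rupees: just a shift between currency and reserves — both are base money → 0.
FX sale 111 billion rupees: RBI balance sheet contracts → −111B.
Discount-window loan 363 billion rupees: RBI balance sheet expands → +363B.
OMO purchase (from banks) 50 billion rupees: RBI balance sheet expands → +50B.
Net: 0 − 111 + 363 + 50 = +302 billion.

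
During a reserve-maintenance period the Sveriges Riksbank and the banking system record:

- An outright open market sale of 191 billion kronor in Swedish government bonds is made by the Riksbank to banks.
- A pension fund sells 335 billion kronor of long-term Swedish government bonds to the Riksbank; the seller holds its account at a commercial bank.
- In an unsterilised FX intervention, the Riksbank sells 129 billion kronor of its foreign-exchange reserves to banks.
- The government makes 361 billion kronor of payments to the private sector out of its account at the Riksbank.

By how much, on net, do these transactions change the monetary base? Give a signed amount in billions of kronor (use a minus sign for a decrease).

Riksbank balance sheet:
  Assets:      Securities +144B, Foreign assets −129B
  Liabilities: Bank reserves +376B, Government deposits −361B
Commercial banking system:
  Assets:      Reserves at CB +376B, Securities +191B, Foreign assets +129B
  Liabilities: Checkable deposits +696B
Monetary base = currency + reserves: 0 + (+376B) = +376 billion.

+376 billion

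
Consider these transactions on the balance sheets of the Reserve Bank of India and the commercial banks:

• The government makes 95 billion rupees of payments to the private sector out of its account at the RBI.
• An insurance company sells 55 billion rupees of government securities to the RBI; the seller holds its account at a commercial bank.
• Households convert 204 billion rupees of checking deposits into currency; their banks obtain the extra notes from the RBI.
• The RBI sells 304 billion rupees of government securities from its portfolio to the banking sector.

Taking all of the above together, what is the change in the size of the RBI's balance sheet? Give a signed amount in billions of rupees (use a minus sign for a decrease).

-249 billion

Government spending 95 billion rupees: only the composition of liabilities changes → 0.
Asset purchase (from non-banks) 55 billion rupees: an RBI asset is acquired → +55B.
Currency withdrawal 204 billion rupees: only the composition of liabilities changes → 0.
OMO sale (to banks) 304 billion rupees: an RBI asset is shed → −304B.
Net: 0 + 55 + 0 − 304 = -249 billion.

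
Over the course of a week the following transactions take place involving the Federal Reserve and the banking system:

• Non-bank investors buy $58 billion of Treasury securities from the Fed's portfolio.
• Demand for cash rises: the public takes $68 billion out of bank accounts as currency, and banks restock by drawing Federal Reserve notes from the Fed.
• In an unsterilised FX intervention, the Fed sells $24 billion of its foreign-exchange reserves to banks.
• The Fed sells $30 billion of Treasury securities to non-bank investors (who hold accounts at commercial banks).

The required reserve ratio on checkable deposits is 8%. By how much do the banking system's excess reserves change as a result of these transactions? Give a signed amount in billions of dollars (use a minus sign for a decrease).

Asset sale (to non-banks) $58 billion: reserves −$58B, deposits −$58B.
Currency withdrawal $68 billion: reserves −$68B, deposits −$68B.
FX sale $24 billion: reserves −$24B, deposits 0.
Asset sale (to non-banks) $30 billion: reserves −$30B, deposits −$30B.
Totals: Δreserves = −$180B, Δdeposits = −$156B.
Δrequired reserves = 8% × −$156B = −$12.48B.
Δexcess reserves = Δreserves − Δrequired = −$180B − (−$12.48B) = -$167.52 billion.

-$167.52 billion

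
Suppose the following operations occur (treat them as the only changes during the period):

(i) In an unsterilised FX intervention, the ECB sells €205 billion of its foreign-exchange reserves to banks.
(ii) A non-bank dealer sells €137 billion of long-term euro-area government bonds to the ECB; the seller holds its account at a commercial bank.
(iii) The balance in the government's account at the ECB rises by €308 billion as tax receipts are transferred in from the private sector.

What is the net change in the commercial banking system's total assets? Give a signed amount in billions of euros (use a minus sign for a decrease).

-€171 billion

FX sale €205 billion: just an asset swap on bank balance sheets → 0.
Asset purchase (from non-banks) €137 billion: bank balance sheets expand → +€137B.
Government account inflow €308 billion: bank balance sheets shrink → −€308B.
Net: 0 + 137 − 308 = -€171 billion.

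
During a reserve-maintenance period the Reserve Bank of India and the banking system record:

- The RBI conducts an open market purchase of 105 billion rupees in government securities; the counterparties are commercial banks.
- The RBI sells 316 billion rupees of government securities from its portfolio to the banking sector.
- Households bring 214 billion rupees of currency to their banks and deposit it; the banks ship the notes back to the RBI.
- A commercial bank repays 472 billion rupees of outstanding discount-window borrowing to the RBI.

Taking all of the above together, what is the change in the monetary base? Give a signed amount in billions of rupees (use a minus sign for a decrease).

-683 billion

RBI balance sheet:
  Assets:      Securities −211B, Loans to banks −472B
  Liabilities: Bank reserves −469B, Currency in circulation −214B
Commercial banking system:
  Assets:      Reserves at CB −469B, Securities +211B
  Liabilities: Checkable deposits +214B, Borrowings from CB −472B
Monetary base = currency + reserves: −214B + (−469B) = -683 billion.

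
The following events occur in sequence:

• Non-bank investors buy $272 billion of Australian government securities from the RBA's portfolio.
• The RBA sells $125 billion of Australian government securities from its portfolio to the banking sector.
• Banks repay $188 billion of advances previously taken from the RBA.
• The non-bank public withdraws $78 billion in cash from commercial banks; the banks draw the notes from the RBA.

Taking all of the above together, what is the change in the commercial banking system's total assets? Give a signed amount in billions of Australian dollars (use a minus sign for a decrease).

-$538 billion

Asset sale (to non-banks) $272 billion: bank balance sheets shrink → −$272B.
OMO sale (to banks) $125 billion: just an asset swap on bank balance sheets → 0.
Discount-window repayment $188 billion: bank balance sheets shrink → −$188B.
Currency withdrawal $78 billion: bank balance sheets shrink → −$78B.
Net: −272 + 0 − 188 − 78 = -$538 billion.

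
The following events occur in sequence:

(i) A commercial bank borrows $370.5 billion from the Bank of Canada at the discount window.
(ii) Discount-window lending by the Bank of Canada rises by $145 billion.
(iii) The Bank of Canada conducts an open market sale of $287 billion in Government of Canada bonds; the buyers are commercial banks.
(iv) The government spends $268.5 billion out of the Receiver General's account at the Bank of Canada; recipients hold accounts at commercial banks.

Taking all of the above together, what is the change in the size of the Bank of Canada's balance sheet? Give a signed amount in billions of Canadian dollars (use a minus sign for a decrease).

+$228.5 billion

Bank of Canada balance sheet:
  Assets:      Securities −$287B, Loans to banks +$515.5B
  Liabilities: Bank reserves +$497B, Government deposits −$268.5B
Commercial banking system:
  Assets:      Reserves at CB +$497B, Securities +$287B
  Liabilities: Checkable deposits +$268.5B, Borrowings from CB +$515.5B
Change in total Bank of Canada assets = +$228.5 billion.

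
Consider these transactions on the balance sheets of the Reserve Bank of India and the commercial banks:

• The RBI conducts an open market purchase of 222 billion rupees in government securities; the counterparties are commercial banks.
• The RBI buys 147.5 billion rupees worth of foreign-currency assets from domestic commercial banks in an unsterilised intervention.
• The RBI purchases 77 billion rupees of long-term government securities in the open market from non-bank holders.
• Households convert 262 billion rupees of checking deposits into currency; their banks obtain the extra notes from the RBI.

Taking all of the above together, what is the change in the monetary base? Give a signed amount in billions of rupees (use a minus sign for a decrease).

OMO purchase (from banks) 222 billion rupees: RBI balance sheet expands → +222B.
FX purchase 147.5 billion rupees: RBI balance sheet expands → +147.5B.
Asset purchase (from non-banks) 77 billion rupees: RBI balance sheet expands → +77B.
Currency withdrawal 262 billion rupees: just a shift between currency and reserves — both are base money → 0.
Net: 222 + 147.5 + 77 + 0 = +446.5 billion.

+446.5 billion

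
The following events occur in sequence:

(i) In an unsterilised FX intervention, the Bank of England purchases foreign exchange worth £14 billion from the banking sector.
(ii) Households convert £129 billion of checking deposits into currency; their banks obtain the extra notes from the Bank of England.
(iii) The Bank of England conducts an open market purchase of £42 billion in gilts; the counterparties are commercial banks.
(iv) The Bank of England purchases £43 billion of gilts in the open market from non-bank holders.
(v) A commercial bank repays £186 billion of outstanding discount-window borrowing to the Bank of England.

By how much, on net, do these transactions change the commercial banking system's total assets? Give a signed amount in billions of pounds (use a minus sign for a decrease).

Bank of England balance sheet:
  Assets:      Securities +£85B, Loans to banks −£186B, Foreign assets +£14B
  Liabilities: Bank reserves −£216B, Currency in circulation +£129B
Commercial banking system:
  Assets:      Reserves at CB −£216B, Securities −£42B, Foreign assets −£14B
  Liabilities: Checkable deposits −£86B, Borrowings from CB −£186B
Change in total bank assets = -£272 billion.

-£272 billion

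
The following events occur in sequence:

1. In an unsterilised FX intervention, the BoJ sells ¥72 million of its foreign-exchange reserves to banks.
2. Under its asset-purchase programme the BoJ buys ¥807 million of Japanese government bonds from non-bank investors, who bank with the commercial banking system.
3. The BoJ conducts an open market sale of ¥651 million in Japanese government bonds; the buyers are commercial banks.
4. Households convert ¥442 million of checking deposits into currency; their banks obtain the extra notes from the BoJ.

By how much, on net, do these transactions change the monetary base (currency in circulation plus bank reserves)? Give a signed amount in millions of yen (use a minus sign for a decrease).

+¥84 million

FX sale ¥72 million: BoJ balance sheet contracts → −¥72M.
Asset purchase (from non-banks) ¥807 million: BoJ balance sheet expands → +¥807M.
OMO sale (to banks) ¥651 million: BoJ balance sheet contracts → −¥651M.
Currency withdrawal ¥442 million: just a shift between currency and reserves — both are base money → 0.
Net: −72 + 807 − 651 + 0 = +¥84 million.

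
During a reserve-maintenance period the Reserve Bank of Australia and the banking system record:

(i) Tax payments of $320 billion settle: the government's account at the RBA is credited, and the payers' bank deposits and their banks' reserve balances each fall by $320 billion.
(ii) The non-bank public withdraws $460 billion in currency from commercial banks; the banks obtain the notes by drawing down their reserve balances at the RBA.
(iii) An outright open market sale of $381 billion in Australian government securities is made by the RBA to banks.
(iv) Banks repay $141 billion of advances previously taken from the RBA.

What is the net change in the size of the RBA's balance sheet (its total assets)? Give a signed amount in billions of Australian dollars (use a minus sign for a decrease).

RBA balance sheet:
  Assets:      Securities −$381B, Loans to banks −$141B
  Liabilities: Bank reserves −$1302B, Currency in circulation +$460B, Government deposits +$320B
Change in total RBA assets = -$522 billion.

-$522 billion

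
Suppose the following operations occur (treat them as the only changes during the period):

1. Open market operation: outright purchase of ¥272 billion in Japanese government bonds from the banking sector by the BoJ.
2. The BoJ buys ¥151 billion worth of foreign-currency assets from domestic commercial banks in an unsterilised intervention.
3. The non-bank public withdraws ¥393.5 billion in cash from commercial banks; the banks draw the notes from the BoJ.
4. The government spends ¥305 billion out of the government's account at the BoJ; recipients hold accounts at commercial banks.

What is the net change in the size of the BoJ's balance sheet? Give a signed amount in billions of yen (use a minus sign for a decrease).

+¥423 billion

BoJ balance sheet:
  Assets:      Securities +¥272B, Foreign assets +¥151B
  Liabilities: Bank reserves +¥334.5B, Currency in circulation +¥393.5B, Government deposits −¥305B
Commercial banking system:
  Assets:      Reserves at CB +¥334.5B, Securities −¥272B, Foreign assets −¥151B
  Liabilities: Checkable deposits −¥88.5B
Change in total BoJ assets = +¥423 billion.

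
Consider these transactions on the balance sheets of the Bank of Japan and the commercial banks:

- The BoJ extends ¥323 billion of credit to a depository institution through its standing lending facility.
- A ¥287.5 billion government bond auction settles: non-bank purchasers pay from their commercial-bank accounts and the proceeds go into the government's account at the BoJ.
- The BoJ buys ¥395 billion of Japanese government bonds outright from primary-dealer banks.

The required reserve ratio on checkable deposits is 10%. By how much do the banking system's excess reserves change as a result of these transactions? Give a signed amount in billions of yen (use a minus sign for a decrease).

Discount-window loan ¥323 billion: reserves +¥323B, deposits 0.
Government account inflow ¥287.5 billion: reserves −¥287.5B, deposits −¥287.5B.
OMO purchase (from banks) ¥395 billion: reserves +¥395B, deposits 0.
Totals: Δreserves = +¥430.5B, Δdeposits = −¥287.5B.
Δrequired reserves = 10% × −¥287.5B = −¥28.75B.
Δexcess reserves = Δreserves − Δrequired = +¥430.5B − (−¥28.75B) = +¥459.25 billion.

+¥459.25 billion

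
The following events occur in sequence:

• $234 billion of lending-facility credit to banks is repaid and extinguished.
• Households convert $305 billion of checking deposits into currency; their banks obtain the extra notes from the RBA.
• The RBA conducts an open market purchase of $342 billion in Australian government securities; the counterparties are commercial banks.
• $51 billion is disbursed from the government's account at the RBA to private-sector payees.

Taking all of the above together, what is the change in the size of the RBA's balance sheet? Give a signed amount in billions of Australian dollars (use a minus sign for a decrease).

Discount-window repayment $234 billion: an RBA asset is shed → −$234B.
Currency withdrawal $305 billion: only the composition of liabilities changes → 0.
OMO purchase (from banks) $342 billion: an RBA asset is acquired → +$342B.
Government spending $51 billion: only the composition of liabilities changes → 0.
Net: −234 + 0 + 342 + 0 = +$108 billion.

+$108 billion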